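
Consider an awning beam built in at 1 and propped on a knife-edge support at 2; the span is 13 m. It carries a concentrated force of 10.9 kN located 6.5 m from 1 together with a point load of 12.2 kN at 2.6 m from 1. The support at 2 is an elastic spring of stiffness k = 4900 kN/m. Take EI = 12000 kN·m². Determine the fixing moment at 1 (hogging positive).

M_1 = 49.58 kN·m

Choose R_2 as the redundant. The primary structure is the cantilever fixed at 1.
Deflection at 2 on the released cantilever, summing each load's contribution:
  point load 10.9 at a = 6.5: Pa²(3L − a)/(6EI) = 2495/EI
  point load 12.2 at a = 2.6: Pa²(3L − a)/(6EI) = 500.3/EI
  δ_0 = 2995/EI
Tip deflection under a unit load at 2: L³/(3EI) = 732.3/EI.
With EI = 12000 kN·m²: δ_0 = 0.24957 m and δ_{22} = 0.061028 m/kN.
Compatibility — the spring shortens by R_2/k under the reaction it provides: δ_0 − R_2·δ_{22} = R_2/k. With 1/k = 0.000204 m/kN, R_2 = δ_0 / (δ_{22} + 1/k) = 0.24957 / (0.061028 + 0.000204) = 4.076 kN.
Moment equilibrium about 1: M_1 = Σ(load moments about 1) − R_2·L = 102.6 − 4.076×13 = 49.58 kN·m.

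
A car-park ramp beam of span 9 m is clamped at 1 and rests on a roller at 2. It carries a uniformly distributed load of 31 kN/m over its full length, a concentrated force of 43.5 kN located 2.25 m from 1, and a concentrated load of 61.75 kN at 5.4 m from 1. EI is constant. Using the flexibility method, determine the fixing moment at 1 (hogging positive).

Remove the prop at 2; the released (primary) structure is a cantilever built in at 1.
Primary-structure tip deflection at 2 by superposition:
  UDL 31: wL⁴/(8EI) = 25424/EI
  point load 43.5 at a = 2.25: Pa²(3L − a)/(6EI) = 908.4/EI
  point load 61.75 at a = 5.4: Pa²(3L − a)/(6EI) = 6482/EI
  δ_0 = 32815/EI
Tip deflection under a unit load at 2: L³/(3EI) = 243/EI.
Compatibility at 2: δ_0 − R_2·δ_{22} = 0, so R_2 = 32815/243 = 135 kN.
Moment equilibrium about 1: M_1 = Σ(load moments about 1) − R_2·L = 1687 − 135×9 = 471.5 kN·m.

M_1 = 471.5 kN·m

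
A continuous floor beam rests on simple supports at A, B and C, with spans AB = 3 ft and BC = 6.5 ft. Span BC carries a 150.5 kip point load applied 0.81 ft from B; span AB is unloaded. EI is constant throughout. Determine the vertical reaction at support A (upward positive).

R_A = -22.82 kip

Release continuity at B by inserting a hinge; the redundant is the internal moment M_B. The primary structure is two simply-supported spans AB and BC.
Discontinuity in slope at B on the released structure — sum the simple-span end rotations:
  span BC: point load 150.5 at a = 0.81: Pab(L + b)/(6LEI) = 216.8/EI
  relative rotation θ_0 = (0 + 216.8)/EI = 216.8/EI
A unit hogging moment at B produces rotation L₁/(3EI) + L₂/(3EI) = 3.167/EI.
Slope continuity at B: θ_0 = M_B·3.167/EI, so M_B = 216.8/3.167 = 68.47 kip·ft (hogging).
Span AB, ΣM about A with M_B applied at B: R_B^{AB}·3 = 0 + 68.47, so R_B^{AB} = 22.82 kip and R_A = 0 − 22.82 = -22.82 kip.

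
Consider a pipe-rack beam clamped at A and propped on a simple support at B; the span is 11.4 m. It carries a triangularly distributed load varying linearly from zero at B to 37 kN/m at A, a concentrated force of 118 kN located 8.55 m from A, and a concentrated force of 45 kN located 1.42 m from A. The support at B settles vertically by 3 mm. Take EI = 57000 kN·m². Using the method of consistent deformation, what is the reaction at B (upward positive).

R_B = 117.5 kN

Choose R_B as the redundant. The primary structure is the cantilever fixed at A.
Downward deflection at the released point B due to the loads:
  triangular load, peak 37 at the fixed end: w₀L⁴/(30EI) = 20831/EI
  point load 118 at a = 8.55: Pa²(3L − a)/(6EI) = 36877/EI
  point load 45 at a = 1.42: Pa²(3L − a)/(6EI) = 495.7/EI
  δ_0 = 58203/EI
Tip deflection under a unit load at B: L³/(3EI) = 493.8/EI.
With EI = 57000 kN·m²: δ_0 = 1.0211 m and δ_{BB} = 0.008664 m/kN.
Compatibility — the beam at B must follow the support down by 0.003 m: δ_0 − R_B·δ_{BB} = 0.003, so R_B = (1.0211 − 0.003)/0.008664 = 117.5 kN.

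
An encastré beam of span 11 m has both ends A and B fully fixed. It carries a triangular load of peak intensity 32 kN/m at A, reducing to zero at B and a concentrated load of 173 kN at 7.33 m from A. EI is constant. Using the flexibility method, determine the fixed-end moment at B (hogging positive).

Take the two fixed-end moments M_A, M_B as redundants; the released structure is the simple span AB.
Simple-span end rotations at A and B under the given loads:
  at A: triangular load, peak 32: w₀L³/(45EI) = 946.5/EI
  at B: triangular load, peak 32: 7w₀L³/(360EI) = 828.2/EI
  at A: point load 173 at a = 7.33: Pab(L + b)/(6LEI) = 1034/EI
  at B: point load 173 at a = 7.33: Pab(L + a)/(6LEI) = 1293/EI
  θ_A0 = 1981/EI,  θ_B0 = 2121/EI
Flexibility coefficients: a unit moment at one end gives L/(3EI) there and L/(6EI) at the far end, so f₁₁ = f₂₂ = 3.667/EI and f₁₂ = f₂₁ = 1.833/EI.
Compatibility — zero rotation at each built-in end:
  3.667 M_A + 1.833 M_B = 1981
  1.833 M_A + 3.667 M_B = 2121
Solving the pair gives M_A = 334.8 kN·m and M_B = 411 kN·m (hogging).

M_B = 411 kN·m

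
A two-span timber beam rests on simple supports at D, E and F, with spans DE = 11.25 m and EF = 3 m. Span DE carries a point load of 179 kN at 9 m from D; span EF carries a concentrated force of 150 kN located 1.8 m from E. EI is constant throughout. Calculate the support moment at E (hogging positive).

Take M_E as the redundant. Released structure: two simple spans DE and EF with a hinge at E.
Discontinuity in slope at E on the released structure — sum the simple-span end rotations:
  span DE: point load 179 at a = 9: Pab(L + a)/(6LEI) = 1087/EI
  span EF: point load 150 at a = 1.8: Pab(L + b)/(6LEI) = 75.6/EI
  relative rotation θ_0 = (1087 + 75.6)/EI = 1163/EI
A unit hogging moment at E produces rotation L₁/(3EI) + L₂/(3EI) = 4.75/EI.
Slope continuity at E: θ_0 = M_E·4.75/EI, so M_E = 1163/4.75 = 244.8 kN·m (hogging).

M_E = 244.8 kN·m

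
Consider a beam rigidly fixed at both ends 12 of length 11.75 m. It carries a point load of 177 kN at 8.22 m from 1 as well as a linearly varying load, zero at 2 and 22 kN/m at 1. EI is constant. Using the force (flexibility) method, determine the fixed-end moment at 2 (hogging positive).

Take the two fixed-end moments M_1, M_2 as redundants; the released structure is the simple span 12.
Simple-span end rotations at 1 and 2 under the given loads:
  at 1: point load 177 at a = 8.22: Pab(L + b)/(6LEI) = 1113/EI
  at 2: point load 177 at a = 8.22: Pab(L + a)/(6LEI) = 1455/EI
  at 1: triangular load, peak 22: w₀L³/(45EI) = 793.1/EI
  at 2: triangular load, peak 22: 7w₀L³/(360EI) = 694/EI
  θ_10 = 1906/EI,  θ_20 = 2149/EI
Flexibility coefficients: a unit moment at one end gives L/(3EI) there and L/(6EI) at the far end, so f₁₁ = f₂₂ = 3.917/EI and f₁₂ = f₂₁ = 1.958/EI.
Compatibility — zero rotation at each built-in end:
  3.917 M_1 + 1.958 M_2 = 1906
  1.958 M_1 + 3.917 M_2 = 2149
Solving the pair gives M_1 = 283.2 kN·m and M_2 = 407 kN·m (hogging).

M_2 = 407 kN·m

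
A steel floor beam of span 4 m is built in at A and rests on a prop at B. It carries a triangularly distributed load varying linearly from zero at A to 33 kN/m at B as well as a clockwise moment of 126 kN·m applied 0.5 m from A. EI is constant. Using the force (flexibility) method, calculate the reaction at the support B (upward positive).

R_B = 47.37 kN

Choose R_B as the redundant. The primary structure is the cantilever fixed at A.
Downward deflection at the released point B due to the loads:
  triangular load, peak 33 at the free end: 11w₀L⁴/(120EI) = 774.4/EI
  clockwise couple 126 at a = 0.5: M₀a(2L − a)/(2EI) = 236.2/EI
  δ_0 = 1011/EI
Tip deflection under a unit load at B: L³/(3EI) = 21.33/EI.
The prop prevents deflection at B: R_B = δ_0/δ_{BB} = 1011/21.33 = 47.37 kN.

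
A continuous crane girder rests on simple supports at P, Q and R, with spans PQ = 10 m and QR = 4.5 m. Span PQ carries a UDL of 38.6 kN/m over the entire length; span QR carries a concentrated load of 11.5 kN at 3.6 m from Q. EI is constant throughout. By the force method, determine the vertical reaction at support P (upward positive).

R_P = 159.6 kN

Release continuity at Q by inserting a hinge; the redundant is the internal moment M_Q. The primary structure is two simply-supported spans PQ and QR.
End slopes at the hinge Q, treating each span as simply supported:
  span PQ: UDL 38.6: wL³/(24EI) = 1608/EI
  span QR: point load 11.5 at a = 3.6: Pab(L + b)/(6LEI) = 7.452/EI
  relative rotation θ_0 = (1608 + 7.452)/EI = 1616/EI
A unit hogging moment at Q produces rotation L₁/(3EI) + L₂/(3EI) = 4.833/EI.
Compatibility: M_Q·(L₁+L₂)/(3EI) = θ_0, giving M_Q = 334.3 kN·m (hogging).
Span PQ, ΣM about P with M_Q applied at Q: R_Q^{PQ}·10 = 1930 + 334.3, so R_Q^{PQ} = 226.4 kN and R_P = 386 − 226.4 = 159.6 kN.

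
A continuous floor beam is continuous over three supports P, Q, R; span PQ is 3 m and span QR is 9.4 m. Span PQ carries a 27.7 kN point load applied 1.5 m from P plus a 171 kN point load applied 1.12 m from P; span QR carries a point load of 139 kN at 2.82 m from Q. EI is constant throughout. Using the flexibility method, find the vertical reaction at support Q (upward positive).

R_Q = 263.2 kN

Take M_Q as the redundant. Released structure: two simple spans PQ and QR with a hinge at Q.
Rotations at Q on the released spans (each span's end-slope, ×1/EI):
  span PQ: point load 27.7 at a = 1.5: Pab(L + a)/(6LEI) = 15.58/EI
  span PQ: point load 171 at a = 1.12: Pab(L + a)/(6LEI) = 82.41/EI
  span QR: point load 139 at a = 2.82: Pab(L + b)/(6LEI) = 730.8/EI
  relative rotation θ_0 = (97.99 + 730.8)/EI = 828.8/EI
A unit hogging moment at Q produces rotation L₁/(3EI) + L₂/(3EI) = 4.133/EI.
Slope continuity at Q: θ_0 = M_Q·4.133/EI, so M_Q = 828.8/4.133 = 200.5 kN·m (hogging).
Span PQ, ΣM about P with M_Q applied at Q: R_Q^{PQ}·3 = 233.1 + 200.5, so R_Q^{PQ} = 144.5 kN and R_P = 198.7 − 144.5 = 54.17 kN.
Span QR, ΣM about R: R_Q^{QR}·9.4 = 914.6 + 200.5, so R_Q^{QR} = 118.6 kN and R_R = 139 − 118.6 = 20.37 kN.
R_Q = 144.5 + 118.6 = 263.2 kN.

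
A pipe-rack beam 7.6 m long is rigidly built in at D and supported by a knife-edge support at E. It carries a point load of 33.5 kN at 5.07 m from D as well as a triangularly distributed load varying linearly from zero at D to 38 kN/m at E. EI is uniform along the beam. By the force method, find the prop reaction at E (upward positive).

R_E = 96.81 kN

Release the roller at E. Primary structure: cantilever fixed at D.
Downward deflection at the released point E due to the loads:
  point load 33.5 at a = 5.07: Pa²(3L − a)/(6EI) = 2545/EI
  triangular load, peak 38 at the free end: 11w₀L⁴/(120EI) = 11621/EI
  δ_0 = 14166/EI
Flexibility coefficient — unit upward force at E: δ_{EE} = L³/(3EI) = 146.3/EI.
Compatibility at E: δ_0 − R_E·δ_{EE} = 0, so R_E = 14166/146.3 = 96.81 kN.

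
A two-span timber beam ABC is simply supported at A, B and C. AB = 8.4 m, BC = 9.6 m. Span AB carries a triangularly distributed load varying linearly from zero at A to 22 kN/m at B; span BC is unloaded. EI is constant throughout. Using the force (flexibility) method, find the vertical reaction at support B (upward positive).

R_B = 72.38 kN

Insert a hinge at B; M_B is the redundant, and each span becomes simply supported.
Discontinuity in slope at B on the released structure — sum the simple-span end rotations:
  span AB: triangular load, peak 22: w₀L³/(45EI) = 289.8/EI
  relative rotation θ_0 = (289.8 + 0)/EI = 289.8/EI
A unit hogging moment at B produces rotation L₁/(3EI) + L₂/(3EI) = 6/EI.
Slope continuity at B: θ_0 = M_B·6/EI, so M_B = 289.8/6 = 48.29 kN·m (hogging).
Span AB, ΣM about A with M_B applied at B: R_B^{AB}·8.4 = 517.4 + 48.29, so R_B^{AB} = 67.35 kN and R_A = 92.4 − 67.35 = 25.05 kN.
Span BC, ΣM about C: R_B^{BC}·9.6 = 0 + 48.29, so R_B^{BC} = 5.031 kN and R_C = 0 − 5.031 = -5.031 kN.
R_B = 67.35 + 5.031 = 72.38 kN.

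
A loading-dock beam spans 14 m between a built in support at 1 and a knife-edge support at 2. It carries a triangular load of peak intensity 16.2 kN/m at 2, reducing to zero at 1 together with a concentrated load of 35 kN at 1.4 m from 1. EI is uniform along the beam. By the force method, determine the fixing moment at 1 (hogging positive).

Choose R_2 as the redundant. The primary structure is the cantilever fixed at 1.
Free-end deflection of the primary structure under the applied loading (downward +):
  triangular load, peak 16.2 at the free end: 11w₀L⁴/(120EI) = 57048/EI
  point load 35 at a = 1.4: Pa²(3L − a)/(6EI) = 464.2/EI
  δ_0 = 57512/EI
Flexibility coefficient — unit upward force at 2: δ_{22} = L³/(3EI) = 914.7/EI.
The prop prevents deflection at 2: R_2 = δ_0/δ_{22} = 57512/914.7 = 62.88 kN.
Moment equilibrium about 1: M_1 = Σ(load moments about 1) − R_2·L = 1107 − 62.88×14 = 227.1 kN·m.

M_1 = 227.1 kN·m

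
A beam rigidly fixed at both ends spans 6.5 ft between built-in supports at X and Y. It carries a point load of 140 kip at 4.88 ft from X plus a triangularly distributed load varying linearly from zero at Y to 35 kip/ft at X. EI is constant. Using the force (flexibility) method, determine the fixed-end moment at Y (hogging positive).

M_Y = 177.1 kip·ft

Release both end moments; the primary structure is a simply-supported span XY with redundants M_X and M_Y.
On the primary (simply-supported) span, the end slopes from the loading are:
  at X: point load 140 at a = 4.88: Pab(L + b)/(6LEI) = 230.4/EI
  at Y: point load 140 at a = 4.88: Pab(L + a)/(6LEI) = 323/EI
  at X: triangular load, peak 35: w₀L³/(45EI) = 213.6/EI
  at Y: triangular load, peak 35: 7w₀L³/(360EI) = 186.9/EI
  θ_X0 = 444/EI,  θ_Y0 = 509.9/EI
Flexibility coefficients: a unit moment at one end gives L/(3EI) there and L/(6EI) at the far end, so f₁₁ = f₂₂ = 2.167/EI and f₁₂ = f₂₁ = 1.083/EI.
Compatibility — zero rotation at each built-in end:
  2.167 M_X + 1.083 M_Y = 444
  1.083 M_X + 2.167 M_Y = 509.9
Solving the pair gives M_X = 116.4 kip·ft and M_Y = 177.1 kip·ft (hogging).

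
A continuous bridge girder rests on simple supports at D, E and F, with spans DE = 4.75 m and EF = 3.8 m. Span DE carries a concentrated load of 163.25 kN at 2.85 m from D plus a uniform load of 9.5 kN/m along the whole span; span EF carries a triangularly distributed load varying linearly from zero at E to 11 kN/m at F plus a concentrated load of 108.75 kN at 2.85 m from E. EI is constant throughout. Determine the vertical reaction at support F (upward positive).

Take M_E as the redundant. Released structure: two simple spans DE and EF with a hinge at E.
Rotations at E on the released spans (each span's end-slope, ×1/EI):
  span DE: point load 163.25 at a = 2.85: Pab(L + a)/(6LEI) = 235.7/EI
  span DE: UDL 9.5: wL³/(24EI) = 42.42/EI
  span EF: triangular load, peak 11: 7w₀L³/(360EI) = 11.74/EI
  span EF: point load 108.75 at a = 2.85: Pab(L + b)/(6LEI) = 61.34/EI
  relative rotation θ_0 = (278.2 + 73.08)/EI = 351.2/EI
A unit hogging moment at E produces rotation L₁/(3EI) + L₂/(3EI) = 2.85/EI.
Slope continuity at E: θ_0 = M_E·2.85/EI, so M_E = 351.2/2.85 = 123.2 kN·m (hogging).
Span EF, ΣM about F: R_E^{EF}·3.8 = 129.8 + 123.2, so R_E^{EF} = 66.59 kN and R_F = 129.7 − 66.59 = 63.06 kN.

R_F = 63.06 kN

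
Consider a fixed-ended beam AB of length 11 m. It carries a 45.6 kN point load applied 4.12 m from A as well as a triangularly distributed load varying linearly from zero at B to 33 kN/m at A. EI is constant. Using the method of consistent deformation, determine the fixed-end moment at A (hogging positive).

Take the two fixed-end moments M_A, M_B as redundants; the released structure is the simple span AB.
On the primary (simply-supported) span, the end slopes from the loading are:
  at A: point load 45.6 at a = 4.12: Pab(L + b)/(6LEI) = 350.2/EI
  at B: point load 45.6 at a = 4.12: Pab(L + a)/(6LEI) = 296.1/EI
  at A: triangular load, peak 33: w₀L³/(45EI) = 976.1/EI
  at B: triangular load, peak 33: 7w₀L³/(360EI) = 854.1/EI
  θ_A0 = 1326/EI,  θ_B0 = 1150/EI
Flexibility coefficients: a unit moment at one end gives L/(3EI) there and L/(6EI) at the far end, so f₁₁ = f₂₂ = 3.667/EI and f₁₂ = f₂₁ = 1.833/EI.
Compatibility — zero rotation at each built-in end:
  3.667 M_A + 1.833 M_B = 1326
  1.833 M_A + 3.667 M_B = 1150
Solving the pair gives M_A = 273.1 kN·m and M_B = 177.1 kN·m (hogging).

M_A = 273.1 kN·m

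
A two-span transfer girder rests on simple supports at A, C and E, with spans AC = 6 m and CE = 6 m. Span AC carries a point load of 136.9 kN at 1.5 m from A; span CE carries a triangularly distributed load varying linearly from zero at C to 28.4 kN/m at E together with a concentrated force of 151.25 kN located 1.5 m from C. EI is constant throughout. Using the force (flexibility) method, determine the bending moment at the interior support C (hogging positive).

Take M_C as the redundant. Released structure: two simple spans AC and CE with a hinge at C.
Rotations at C on the released spans (each span's end-slope, ×1/EI):
  span AC: point load 136.9 at a = 1.5: Pab(L + a)/(6LEI) = 192.5/EI
  span CE: triangular load, peak 28.4: 7w₀L³/(360EI) = 119.3/EI
  span CE: point load 151.25 at a = 1.5: Pab(L + b)/(6LEI) = 297.8/EI
  relative rotation θ_0 = (192.5 + 417.1)/EI = 609.6/EI
A unit hogging moment at C produces rotation L₁/(3EI) + L₂/(3EI) = 4/EI.
Compatibility: M_C·(L₁+L₂)/(3EI) = θ_0, giving M_C = 152.4 kN·m (hogging).

M_C = 152.4 kN·m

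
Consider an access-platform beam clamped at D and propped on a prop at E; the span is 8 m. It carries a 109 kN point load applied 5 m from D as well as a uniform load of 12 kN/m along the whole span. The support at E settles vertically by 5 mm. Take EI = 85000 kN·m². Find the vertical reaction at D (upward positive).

Take the reaction at E as the redundant and release it; the primary structure is a cantilever fixed at D.
Deflection at E on the released cantilever, summing each load's contribution:
  point load 109 at a = 5: Pa²(3L − a)/(6EI) = 8629/EI
  UDL 12: wL⁴/(8EI) = 6144/EI
  δ_0 = 14773/EI
Tip deflection under a unit load at E: L³/(3EI) = 170.7/EI.
With EI = 85000 kN·m²: δ_0 = 0.1738 m and δ_{EE} = 0.002008 m/kN.
Compatibility — the beam at E must follow the support down by 0.005 m: δ_0 − R_E·δ_{EE} = 0.005, so R_E = (0.1738 − 0.005)/0.002008 = 84.07 kN.
Vertical equilibrium: R_D = ΣP − R_E = 205 − 84.07 = 120.9 kN.

R_D = 120.9 kN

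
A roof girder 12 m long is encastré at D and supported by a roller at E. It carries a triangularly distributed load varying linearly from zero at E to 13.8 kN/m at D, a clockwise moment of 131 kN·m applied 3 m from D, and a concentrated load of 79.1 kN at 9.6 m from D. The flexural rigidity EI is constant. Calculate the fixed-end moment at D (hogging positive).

M_D = 268.6 kN·m

Remove the prop at E; the released (primary) structure is a cantilever built in at D.
Primary-structure tip deflection at E by superposition:
  triangular load, peak 13.8 at the fixed end: w₀L⁴/(30EI) = 9539/EI
  clockwise couple 131 at a = 3: M₀a(2L − a)/(2EI) = 4126/EI
  point load 79.1 at a = 9.6: Pa²(3L − a)/(6EI) = 32075/EI
  δ_0 = 45740/EI
Tip deflection under a unit load at E: L³/(3EI) = 576/EI.
The prop prevents deflection at E: R_E = δ_0/δ_{EE} = 45740/576 = 79.41 kN.
Moment equilibrium about D: M_D = Σ(load moments about D) − R_E·L = 1222 − 79.41×12 = 268.6 kN·m.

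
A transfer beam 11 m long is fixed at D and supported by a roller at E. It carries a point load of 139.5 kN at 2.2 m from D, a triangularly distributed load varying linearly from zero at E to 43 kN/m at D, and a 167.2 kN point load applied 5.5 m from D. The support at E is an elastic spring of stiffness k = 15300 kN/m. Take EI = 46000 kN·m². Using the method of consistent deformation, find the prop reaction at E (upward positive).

R_E = 106.6 kN

Remove the prop at E; the released (primary) structure is a cantilever built in at D.
Primary-structure tip deflection at E by superposition:
  point load 139.5 at a = 2.2: Pa²(3L − a)/(6EI) = 3466/EI
  triangular load, peak 43 at the fixed end: w₀L⁴/(30EI) = 20985/EI
  point load 167.2 at a = 5.5: Pa²(3L − a)/(6EI) = 23182/EI
  δ_0 = 47633/EI
Tip deflection under a unit load at E: L³/(3EI) = 443.7/EI.
With EI = 46000 kN·m²: δ_0 = 1.0355 m and δ_{EE} = 0.009645 m/kN.
Compatibility — the spring shortens by R_E/k under the reaction it provides: δ_0 − R_E·δ_{EE} = R_E/k. With 1/k = 0.000065 m/kN, R_E = δ_0 / (δ_{EE} + 1/k) = 1.0355 / (0.009645 + 0.000065) = 106.6 kN.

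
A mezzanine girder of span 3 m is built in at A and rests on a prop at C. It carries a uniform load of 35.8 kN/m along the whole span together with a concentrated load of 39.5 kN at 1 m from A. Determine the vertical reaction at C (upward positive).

Remove the prop at C; the released (primary) structure is a cantilever built in at A.
Deflection at C on the released cantilever, summing each load's contribution:
  UDL 35.8: wL⁴/(8EI) = 362.5/EI
  point load 39.5 at a = 1: Pa²(3L − a)/(6EI) = 52.67/EI
  δ_0 = 415.1/EI
Flexibility coefficient — unit upward force at C: δ_{CC} = L³/(3EI) = 9/EI.
The prop prevents deflection at C: R_C = δ_0/δ_{CC} = 415.1/9 = 46.13 kN.

R_C = 46.13 kN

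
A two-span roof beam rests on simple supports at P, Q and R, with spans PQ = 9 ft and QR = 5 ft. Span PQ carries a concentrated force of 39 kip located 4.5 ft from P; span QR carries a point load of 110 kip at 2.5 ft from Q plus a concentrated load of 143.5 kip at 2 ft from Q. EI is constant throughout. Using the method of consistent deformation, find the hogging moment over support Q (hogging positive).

Release continuity at Q by inserting a hinge; the redundant is the internal moment M_Q. The primary structure is two simply-supported spans PQ and QR.
Discontinuity in slope at Q on the released structure — sum the simple-span end rotations:
  span PQ: point load 39 at a = 4.5: Pab(L + a)/(6LEI) = 197.4/EI
  span QR: point load 110 at a = 2.5: Pab(L + b)/(6LEI) = 171.9/EI
  span QR: point load 143.5 at a = 2: Pab(L + b)/(6LEI) = 229.6/EI
  relative rotation θ_0 = (197.4 + 401.5)/EI = 598.9/EI
A unit hogging moment at Q produces rotation L₁/(3EI) + L₂/(3EI) = 4.667/EI.
Slope continuity at Q: θ_0 = M_Q·4.667/EI, so M_Q = 598.9/4.667 = 128.3 kip·ft (hogging).

M_Q = 128.3 kip·ft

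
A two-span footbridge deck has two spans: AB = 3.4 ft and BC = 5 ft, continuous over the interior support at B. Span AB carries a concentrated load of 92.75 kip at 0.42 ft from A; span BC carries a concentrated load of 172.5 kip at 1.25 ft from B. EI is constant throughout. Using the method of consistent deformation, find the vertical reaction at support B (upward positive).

Take M_B as the redundant. Released structure: two simple spans AB and BC with a hinge at B.
Rotations at B on the released spans (each span's end-slope, ×1/EI):
  span AB: point load 92.75 at a = 0.42: Pab(L + a)/(6LEI) = 21.74/EI
  span BC: point load 172.5 at a = 1.25: Pab(L + b)/(6LEI) = 235.8/EI
  relative rotation θ_0 = (21.74 + 235.8)/EI = 257.6/EI
A unit hogging moment at B produces rotation L₁/(3EI) + L₂/(3EI) = 2.8/EI.
Slope continuity at B: θ_0 = M_B·2.8/EI, so M_B = 257.6/2.8 = 91.99 kip·ft (hogging).
Span AB, ΣM about A with M_B applied at B: R_B^{AB}·3.4 = 38.95 + 91.99, so R_B^{AB} = 38.51 kip and R_A = 92.75 − 38.51 = 54.24 kip.
Span BC, ΣM about C: R_B^{BC}·5 = 646.9 + 91.99, so R_B^{BC} = 147.8 kip and R_C = 172.5 − 147.8 = 24.73 kip.
R_B = 38.51 + 147.8 = 186.3 kip.

R_B = 186.3 kip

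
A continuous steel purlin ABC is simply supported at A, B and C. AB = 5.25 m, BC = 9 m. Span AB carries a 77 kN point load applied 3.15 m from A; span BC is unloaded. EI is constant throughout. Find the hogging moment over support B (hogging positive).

M_B = 28.6 kN·m

Release continuity at B by inserting a hinge; the redundant is the internal moment M_B. The primary structure is two simply-supported spans AB and BC.
Discontinuity in slope at B on the released structure — sum the simple-span end rotations:
  span AB: point load 77 at a = 3.15: Pab(L + a)/(6LEI) = 135.8/EI
  relative rotation θ_0 = (135.8 + 0)/EI = 135.8/EI
A unit hogging moment at B produces rotation L₁/(3EI) + L₂/(3EI) = 4.75/EI.
Compatibility: M_B·(L₁+L₂)/(3EI) = θ_0, giving M_B = 28.6 kN·m (hogging).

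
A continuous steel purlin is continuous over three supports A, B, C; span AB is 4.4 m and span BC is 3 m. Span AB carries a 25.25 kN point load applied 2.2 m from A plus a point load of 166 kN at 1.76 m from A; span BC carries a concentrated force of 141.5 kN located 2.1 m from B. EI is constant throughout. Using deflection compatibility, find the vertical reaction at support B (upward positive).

Release continuity at B by inserting a hinge; the redundant is the internal moment M_B. The primary structure is two simply-supported spans AB and BC.
End slopes at the hinge B, treating each span as simply supported:
  span AB: point load 25.25 at a = 2.2: Pab(L + a)/(6LEI) = 30.55/EI
  span AB: point load 166 at a = 1.76: Pab(L + a)/(6LEI) = 180/EI
  span BC: point load 141.5 at a = 2.1: Pab(L + b)/(6LEI) = 57.94/EI
  relative rotation θ_0 = (210.5 + 57.94)/EI = 268.5/EI
A unit hogging moment at B produces rotation L₁/(3EI) + L₂/(3EI) = 2.467/EI.
Compatibility: M_B·(L₁+L₂)/(3EI) = θ_0, giving M_B = 108.8 kN·m (hogging).
Span AB, ΣM about A with M_B applied at B: R_B^{AB}·4.4 = 347.7 + 108.8, so R_B^{AB} = 103.8 kN and R_A = 191.2 − 103.8 = 87.49 kN.
Span BC, ΣM about C: R_B^{BC}·3 = 127.3 + 108.8, so R_B^{BC} = 78.73 kN and R_C = 141.5 − 78.73 = 62.77 kN.
R_B = 103.8 + 78.73 = 182.5 kN.

R_B = 182.5 kN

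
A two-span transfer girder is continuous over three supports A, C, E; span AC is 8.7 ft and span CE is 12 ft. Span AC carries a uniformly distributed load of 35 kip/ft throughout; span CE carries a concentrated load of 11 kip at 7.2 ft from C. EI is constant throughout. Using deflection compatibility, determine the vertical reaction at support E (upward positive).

R_E = -6.069 kip

Insert a hinge at C; M_C is the redundant, and each span becomes simply supported.
Discontinuity in slope at C on the released structure — sum the simple-span end rotations:
  span AC: UDL 35: wL³/(24EI) = 960.3/EI
  span CE: point load 11 at a = 7.2: Pab(L + b)/(6LEI) = 88.7/EI
  relative rotation θ_0 = (960.3 + 88.7)/EI = 1049/EI
A unit hogging moment at C produces rotation L₁/(3EI) + L₂/(3EI) = 6.9/EI.
Compatibility: M_C·(L₁+L₂)/(3EI) = θ_0, giving M_C = 152 kip·ft (hogging).
Span CE, ΣM about E: R_C^{CE}·12 = 52.8 + 152, so R_C^{CE} = 17.07 kip and R_E = 11 − 17.07 = -6.069 kip.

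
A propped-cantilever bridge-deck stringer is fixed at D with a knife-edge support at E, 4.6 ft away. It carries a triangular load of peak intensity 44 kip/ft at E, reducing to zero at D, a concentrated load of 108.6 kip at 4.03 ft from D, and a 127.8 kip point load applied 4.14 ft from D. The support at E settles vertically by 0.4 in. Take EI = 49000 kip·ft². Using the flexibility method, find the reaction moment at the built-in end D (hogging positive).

M_D = 345.5 kip·ft

Take the reaction at E as the redundant and release it; the primary structure is a cantilever fixed at D.
Deflection at E on the released cantilever, summing each load's contribution:
  triangular load, peak 44 at the free end: 11w₀L⁴/(120EI) = 1806/EI
  point load 108.6 at a = 4.03: Pa²(3L − a)/(6EI) = 2872/EI
  point load 127.8 at a = 4.14: Pa²(3L − a)/(6EI) = 3527/EI
  δ_0 = 8205/EI
Flexibility coefficient — unit upward force at E: δ_{EE} = L³/(3EI) = 32.45/EI.
With EI = 49000 kip·ft²: δ_0 = 0.16744 ft and δ_{EE} = 0.000662 ft/kip.
Compatibility — the beam at E must follow the support down by 0.03333 ft: δ_0 − R_E·δ_{EE} = 0.03333, so R_E = (0.16744 − 0.03333)/0.000662 = 202.5 kip.
Moment equilibrium about D: M_D = Σ(load moments about D) − R_E·L = 1277 − 202.5×4.6 = 345.5 kip·ft.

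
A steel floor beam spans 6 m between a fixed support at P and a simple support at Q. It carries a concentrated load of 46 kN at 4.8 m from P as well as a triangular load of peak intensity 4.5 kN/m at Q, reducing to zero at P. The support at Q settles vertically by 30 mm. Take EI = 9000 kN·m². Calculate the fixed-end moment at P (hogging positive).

M_P = 58.45 kN·m

Remove the prop at Q; the released (primary) structure is a cantilever built in at P.
Deflection at Q on the released cantilever, summing each load's contribution:
  point load 46 at a = 4.8: Pa²(3L − a)/(6EI) = 2332/EI
  triangular load, peak 4.5 at the free end: 11w₀L⁴/(120EI) = 534.6/EI
  δ_0 = 2866/EI
Tip deflection under a unit load at Q: L³/(3EI) = 72/EI.
With EI = 9000 kN·m²: δ_0 = 0.31847 m and δ_{QQ} = 0.008 m/kN.
Compatibility — the beam at Q must follow the support down by 0.03 m: δ_0 − R_Q·δ_{QQ} = 0.03, so R_Q = (0.31847 − 0.03)/0.008 = 36.06 kN.
Moment equilibrium about P: M_P = Σ(load moments about P) − R_Q·L = 274.8 − 36.06×6 = 58.45 kN·m.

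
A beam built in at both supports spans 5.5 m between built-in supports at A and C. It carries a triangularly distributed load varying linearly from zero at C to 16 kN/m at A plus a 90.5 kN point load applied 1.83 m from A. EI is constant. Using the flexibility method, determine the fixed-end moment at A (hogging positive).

M_A = 97.94 kN·m

Release both end moments; the primary structure is a simply-supported span AC with redundants M_A and M_C.
End rotations of the released simple span under the applied load (×1/EI):
  at A: triangular load, peak 16: w₀L³/(45EI) = 59.16/EI
  at C: triangular load, peak 16: 7w₀L³/(360EI) = 51.76/EI
  at A: point load 90.5 at a = 1.83: Pab(L + b)/(6LEI) = 168.9/EI
  at C: point load 90.5 at a = 1.83: Pab(L + a)/(6LEI) = 135/EI
  θ_A0 = 228.1/EI,  θ_C0 = 186.8/EI
Flexibility coefficients: a unit moment at one end gives L/(3EI) there and L/(6EI) at the far end, so f₁₁ = f₂₂ = 1.833/EI and f₁₂ = f₂₁ = 0.9167/EI.
Compatibility — zero rotation at each built-in end:
  1.833 M_A + 0.9167 M_C = 228.1
  0.9167 M_A + 1.833 M_C = 186.8
Solving the pair gives M_A = 97.94 kN·m and M_C = 52.9 kN·m (hogging).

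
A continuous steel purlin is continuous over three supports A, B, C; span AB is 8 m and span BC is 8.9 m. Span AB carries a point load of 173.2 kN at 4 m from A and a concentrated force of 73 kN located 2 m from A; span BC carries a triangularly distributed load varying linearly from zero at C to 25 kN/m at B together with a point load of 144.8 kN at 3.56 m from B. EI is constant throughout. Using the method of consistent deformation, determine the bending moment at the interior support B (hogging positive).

M_B = 355.2 kN·m

Take M_B as the redundant. Released structure: two simple spans AB and BC with a hinge at B.
Rotations at B on the released spans (each span's end-slope, ×1/EI):
  span AB: point load 173.2 at a = 4: Pab(L + a)/(6LEI) = 692.8/EI
  span AB: point load 73 at a = 2: Pab(L + a)/(6LEI) = 182.5/EI
  span BC: triangular load, peak 25: w₀L³/(45EI) = 391.6/EI
  span BC: point load 144.8 at a = 3.56: Pab(L + b)/(6LEI) = 734.1/EI
  relative rotation θ_0 = (875.3 + 1126)/EI = 2001/EI
A unit hogging moment at B produces rotation L₁/(3EI) + L₂/(3EI) = 5.633/EI.
Compatibility: M_B·(L₁+L₂)/(3EI) = θ_0, giving M_B = 355.2 kN·m (hogging).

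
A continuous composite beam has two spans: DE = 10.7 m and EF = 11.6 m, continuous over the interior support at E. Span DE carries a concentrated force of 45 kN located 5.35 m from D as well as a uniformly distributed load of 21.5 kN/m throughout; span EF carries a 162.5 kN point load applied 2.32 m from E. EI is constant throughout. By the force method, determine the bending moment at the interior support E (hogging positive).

Take M_E as the redundant. Released structure: two simple spans DE and EF with a hinge at E.
Discontinuity in slope at E on the released structure — sum the simple-span end rotations:
  span DE: point load 45 at a = 5.35: Pab(L + a)/(6LEI) = 322/EI
  span DE: UDL 21.5: wL³/(24EI) = 1097/EI
  span EF: point load 162.5 at a = 2.32: Pab(L + b)/(6LEI) = 1050/EI
  relative rotation θ_0 = (1419 + 1050)/EI = 2469/EI
A unit hogging moment at E produces rotation L₁/(3EI) + L₂/(3EI) = 7.433/EI.
Compatibility: M_E·(L₁+L₂)/(3EI) = θ_0, giving M_E = 332.2 kN·m (hogging).

M_E = 332.2 kN·m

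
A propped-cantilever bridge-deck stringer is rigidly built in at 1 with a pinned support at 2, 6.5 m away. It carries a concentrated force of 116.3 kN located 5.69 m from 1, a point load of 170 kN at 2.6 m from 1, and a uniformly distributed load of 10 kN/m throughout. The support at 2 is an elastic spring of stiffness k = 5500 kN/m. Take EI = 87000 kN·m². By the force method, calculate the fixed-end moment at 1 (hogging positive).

M_1 = 459.2 kN·m

Release the roller at 2. Primary structure: cantilever fixed at 1.
Free-end deflection of the primary structure under the applied loading (downward +):
  point load 116.3 at a = 5.69: Pa²(3L − a)/(6EI) = 8667/EI
  point load 170 at a = 2.6: Pa²(3L − a)/(6EI) = 3237/EI
  UDL 10: wL⁴/(8EI) = 2231/EI
  δ_0 = 14135/EI
Tip deflection under a unit load at 2: L³/(3EI) = 91.54/EI.
With EI = 87000 kN·m²: δ_0 = 0.16247 m and δ_{22} = 0.001052 m/kN.
Compatibility — the spring shortens by R_2/k under the reaction it provides: δ_0 − R_2·δ_{22} = R_2/k. With 1/k = 0.000182 m/kN, R_2 = δ_0 / (δ_{22} + 1/k) = 0.16247 / (0.001052 + 0.000182) = 131.7 kN.
Moment equilibrium about 1: M_1 = Σ(load moments about 1) − R_2·L = 1315 − 131.7×6.5 = 459.2 kN·m.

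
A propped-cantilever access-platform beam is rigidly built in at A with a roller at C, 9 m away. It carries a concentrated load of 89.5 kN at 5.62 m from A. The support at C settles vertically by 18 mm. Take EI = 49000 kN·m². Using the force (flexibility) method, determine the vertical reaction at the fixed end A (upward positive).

R_A = 51.68 kN

Release the roller at C. Primary structure: cantilever fixed at A.
Deflection at C on the released cantilever, summing each load's contribution:
  point load 89.5 at a = 5.62: Pa²(3L − a)/(6EI) = 10073/EI
Flexibility coefficient — unit upward force at C: δ_{CC} = L³/(3EI) = 243/EI.
With EI = 49000 kN·m²: δ_0 = 0.20557 m and δ_{CC} = 0.004959 m/kN.
Compatibility — the beam at C must follow the support down by 0.018 m: δ_0 − R_C·δ_{CC} = 0.018, so R_C = (0.20557 − 0.018)/0.004959 = 37.82 kN.
Vertical equilibrium: R_A = ΣP − R_C = 89.5 − 37.82 = 51.68 kN.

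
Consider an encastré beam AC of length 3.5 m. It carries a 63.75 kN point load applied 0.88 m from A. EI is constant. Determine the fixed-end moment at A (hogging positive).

M_A = 31.44 kN·m

Release both end moments; the primary structure is a simply-supported span AC with redundants M_A and M_C.
On the primary (simply-supported) span, the end slopes from the loading are:
  at A: point load 63.75 at a = 0.88: Pab(L + b)/(6LEI) = 42.83/EI
  at C: point load 63.75 at a = 0.88: Pab(L + a)/(6LEI) = 30.66/EI
  θ_A0 = 42.83/EI,  θ_C0 = 30.66/EI
Flexibility coefficients: a unit moment at one end gives L/(3EI) there and L/(6EI) at the far end, so f₁₁ = f₂₂ = 1.167/EI and f₁₂ = f₂₁ = 0.5833/EI.
Compatibility — zero rotation at each built-in end:
  1.167 M_A + 0.5833 M_C = 42.83
  0.5833 M_A + 1.167 M_C = 30.66
Solving the pair gives M_A = 31.44 kN·m and M_C = 10.56 kN·m (hogging).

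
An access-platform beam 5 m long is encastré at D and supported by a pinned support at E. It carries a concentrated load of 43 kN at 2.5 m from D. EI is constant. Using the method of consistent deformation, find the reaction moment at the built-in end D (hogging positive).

M_D = 40.31 kN·m

Release the roller at E. Primary structure: cantilever fixed at D.
Free-end deflection of the primary structure under the applied loading (downward +):
  point load 43 at a = 2.5: Pa²(3L − a)/(6EI) = 559.9/EI
Tip deflection under a unit load at E: L³/(3EI) = 41.67/EI.
Compatibility at E: δ_0 − R_E·δ_{EE} = 0, so R_E = 559.9/41.67 = 13.44 kN.
Moment equilibrium about D: M_D = Σ(load moments about D) − R_E·L = 107.5 − 13.44×5 = 40.31 kN·m.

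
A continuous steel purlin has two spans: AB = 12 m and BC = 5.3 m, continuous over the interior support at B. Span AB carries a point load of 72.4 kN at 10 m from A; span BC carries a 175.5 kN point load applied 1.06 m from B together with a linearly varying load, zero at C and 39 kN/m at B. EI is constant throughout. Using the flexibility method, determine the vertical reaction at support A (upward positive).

R_A = 0.3889 kN

Take M_B as the redundant. Released structure: two simple spans AB and BC with a hinge at B.
Discontinuity in slope at B on the released structure — sum the simple-span end rotations:
  span AB: point load 72.4 at a = 10: Pab(L + a)/(6LEI) = 442.4/EI
  span BC: point load 175.5 at a = 1.06: Pab(L + b)/(6LEI) = 236.6/EI
  span BC: triangular load, peak 39: w₀L³/(45EI) = 129/EI
  relative rotation θ_0 = (442.4 + 365.7)/EI = 808.1/EI
A unit hogging moment at B produces rotation L₁/(3EI) + L₂/(3EI) = 5.767/EI.
Compatibility: M_B·(L₁+L₂)/(3EI) = θ_0, giving M_B = 140.1 kN·m (hogging).
Span AB, ΣM about A with M_B applied at B: R_B^{AB}·12 = 724 + 140.1, so R_B^{AB} = 72.01 kN and R_A = 72.4 − 72.01 = 0.3889 kN.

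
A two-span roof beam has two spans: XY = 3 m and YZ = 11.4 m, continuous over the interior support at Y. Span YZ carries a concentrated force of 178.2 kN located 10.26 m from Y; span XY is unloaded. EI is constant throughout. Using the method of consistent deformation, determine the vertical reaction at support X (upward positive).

R_X = -26.54 kN

Insert a hinge at Y; M_Y is the redundant, and each span becomes simply supported.
Rotations at Y on the released spans (each span's end-slope, ×1/EI):
  span YZ: point load 178.2 at a = 10.26: Pab(L + b)/(6LEI) = 382.1/EI
  relative rotation θ_0 = (0 + 382.1)/EI = 382.1/EI
A unit hogging moment at Y produces rotation L₁/(3EI) + L₂/(3EI) = 4.8/EI.
Compatibility: M_Y·(L₁+L₂)/(3EI) = θ_0, giving M_Y = 79.61 kN·m (hogging).
Span XY, ΣM about X with M_Y applied at Y: R_Y^{XY}·3 = 0 + 79.61, so R_Y^{XY} = 26.54 kN and R_X = 0 − 26.54 = -26.54 kN.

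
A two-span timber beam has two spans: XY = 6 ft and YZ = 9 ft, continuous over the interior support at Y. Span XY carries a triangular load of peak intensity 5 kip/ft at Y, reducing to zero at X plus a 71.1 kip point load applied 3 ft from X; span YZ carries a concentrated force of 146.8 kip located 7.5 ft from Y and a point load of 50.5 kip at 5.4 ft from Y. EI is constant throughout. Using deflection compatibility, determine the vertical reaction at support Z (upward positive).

Take M_Y as the redundant. Released structure: two simple spans XY and YZ with a hinge at Y.
End slopes at the hinge Y, treating each span as simply supported:
  span XY: triangular load, peak 5: w₀L³/(45EI) = 24/EI
  span XY: point load 71.1 at a = 3: Pab(L + a)/(6LEI) = 160/EI
  span YZ: point load 146.8 at a = 7.5: Pab(L + b)/(6LEI) = 321.1/EI
  span YZ: point load 50.5 at a = 5.4: Pab(L + b)/(6LEI) = 229.1/EI
  relative rotation θ_0 = (184 + 550.2)/EI = 734.2/EI
A unit hogging moment at Y produces rotation L₁/(3EI) + L₂/(3EI) = 5/EI.
Slope continuity at Y: θ_0 = M_Y·5/EI, so M_Y = 734.2/5 = 146.8 kip·ft (hogging).
Span YZ, ΣM about Z: R_Y^{YZ}·9 = 402 + 146.8, so R_Y^{YZ} = 60.98 kip and R_Z = 197.3 − 60.98 = 136.3 kip.

R_Z = 136.3 kip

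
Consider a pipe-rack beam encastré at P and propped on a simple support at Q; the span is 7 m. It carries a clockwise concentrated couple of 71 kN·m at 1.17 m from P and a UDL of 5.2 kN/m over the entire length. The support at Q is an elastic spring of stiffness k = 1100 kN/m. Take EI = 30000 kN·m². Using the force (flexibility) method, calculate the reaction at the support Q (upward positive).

Take the reaction at Q as the redundant and release it; the primary structure is a cantilever fixed at P.
Downward deflection at the released point Q due to the loads:
  clockwise couple 71 at a = 1.17: M₀a(2L − a)/(2EI) = 532.9/EI
  UDL 5.2: wL⁴/(8EI) = 1561/EI
  δ_0 = 2094/EI
Flexibility coefficient — unit upward force at Q: δ_{QQ} = L³/(3EI) = 114.3/EI.
With EI = 30000 kN·m²: δ_0 = 0.069785 m and δ_{QQ} = 0.003811 m/kN.
Compatibility — the spring shortens by R_Q/k under the reaction it provides: δ_0 − R_Q·δ_{QQ} = R_Q/k. With 1/k = 0.000909 m/kN, R_Q = δ_0 / (δ_{QQ} + 1/k) = 0.069785 / (0.003811 + 0.000909) = 14.78 kN.

R_Q = 14.78 kN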